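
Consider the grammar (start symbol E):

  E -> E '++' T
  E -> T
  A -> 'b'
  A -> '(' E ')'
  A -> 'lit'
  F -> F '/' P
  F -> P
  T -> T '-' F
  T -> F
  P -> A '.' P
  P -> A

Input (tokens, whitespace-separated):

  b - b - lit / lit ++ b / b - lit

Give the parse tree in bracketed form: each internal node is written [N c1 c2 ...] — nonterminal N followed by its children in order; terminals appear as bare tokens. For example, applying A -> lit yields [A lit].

[E [E [T [T [T [F [P [A b]]]] - [F [P [A b]]]] - [F [F [P [A lit]]] / [P [A lit]]]]] ++ [T [T [F [F [P [A b]]] / [P [A b]]]] - [F [P [A lit]]]]]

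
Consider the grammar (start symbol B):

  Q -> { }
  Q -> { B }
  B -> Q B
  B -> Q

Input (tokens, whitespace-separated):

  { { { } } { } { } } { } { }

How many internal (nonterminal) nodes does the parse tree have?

[B [Q { [B [Q { [B [Q { }]] }] [B [Q { }] [B [Q { }]]]] }] [B [Q { }] [B [Q { }]]]]

14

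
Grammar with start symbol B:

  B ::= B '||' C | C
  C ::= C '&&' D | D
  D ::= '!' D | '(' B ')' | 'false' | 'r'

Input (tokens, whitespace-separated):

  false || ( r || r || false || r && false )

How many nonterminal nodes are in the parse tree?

20

[B [B [C [D false]]] || [C [D ( [B [B [B [B [C [D r]]] || [C [D r]]] || [C [D false]]] || [C [C [D r]] && [D false]]] )]]]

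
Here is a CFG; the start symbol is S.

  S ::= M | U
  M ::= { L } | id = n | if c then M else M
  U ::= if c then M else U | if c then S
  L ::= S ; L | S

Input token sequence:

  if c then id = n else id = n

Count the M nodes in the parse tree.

[S [M if c then [M id = n] else [M id = n]]]

3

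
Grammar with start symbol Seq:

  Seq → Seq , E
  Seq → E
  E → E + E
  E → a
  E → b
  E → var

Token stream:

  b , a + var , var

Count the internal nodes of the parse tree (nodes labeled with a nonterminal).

8

[Seq [Seq [Seq [E b]] , [E [E a] + [E var]]] , [E var]]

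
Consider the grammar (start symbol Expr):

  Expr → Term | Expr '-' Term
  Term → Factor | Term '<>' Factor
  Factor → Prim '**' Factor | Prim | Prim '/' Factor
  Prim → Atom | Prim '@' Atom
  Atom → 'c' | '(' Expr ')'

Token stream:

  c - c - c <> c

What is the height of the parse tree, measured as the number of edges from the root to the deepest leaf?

7

[Expr [Expr [Expr [Term [Factor [Prim [Atom c]]]]] - [Term [Factor [Prim [Atom c]]]]] - [Term [Term [Factor [Prim [Atom c]]]] <> [Factor [Prim [Atom c]]]]]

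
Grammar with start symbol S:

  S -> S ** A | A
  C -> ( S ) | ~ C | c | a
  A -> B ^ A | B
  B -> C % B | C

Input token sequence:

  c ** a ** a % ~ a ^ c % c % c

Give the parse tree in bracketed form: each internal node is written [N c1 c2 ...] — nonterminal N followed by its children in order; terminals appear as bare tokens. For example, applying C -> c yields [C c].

[S [S [S [A [B [C c]]]] ** [A [B [C a]]]] ** [A [B [C a] % [B [C ~ [C a]]]] ^ [A [B [C c] % [B [C c] % [B [C c]]]]]]]

S
S ** A
S ** A ** A
A ** A ** A
B ** A ** A
C ** A ** A
c ** A ** A
c ** B ** A
c ** C ** A
c ** a ** A
c ** a ** B ^ A
c ** a ** C % B ^ A
c ** a ** a % B ^ A
c ** a ** a % C ^ A
c ** a ** a % ~ C ^ A
c ** a ** a % ~ a ^ A
c ** a ** a % ~ a ^ B
c ** a ** a % ~ a ^ C % B
c ** a ** a % ~ a ^ c % B
c ** a ** a % ~ a ^ c % C % B
c ** a ** a % ~ a ^ c % c % B
c ** a ** a % ~ a ^ c % c % C
c ** a ** a % ~ a ^ c % c % c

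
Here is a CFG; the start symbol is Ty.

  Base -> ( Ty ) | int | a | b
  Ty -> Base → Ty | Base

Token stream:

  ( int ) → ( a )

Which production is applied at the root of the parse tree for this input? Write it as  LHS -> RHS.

Ty -> Base → Ty

[Ty [Base ( [Ty [Base int]] )] → [Ty [Base ( [Ty [Base a]] )]]]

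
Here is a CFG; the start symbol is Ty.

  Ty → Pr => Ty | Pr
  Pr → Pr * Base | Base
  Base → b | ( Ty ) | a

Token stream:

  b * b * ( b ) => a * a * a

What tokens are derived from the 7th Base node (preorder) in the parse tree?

[Ty [Pr [Pr [Pr [Base b]] * [Base b]] * [Base ( [Ty [Pr [Base b]]] )]] => [Ty [Pr [Pr [Pr [Base a]] * [Base a]] * [Base a]]]]

a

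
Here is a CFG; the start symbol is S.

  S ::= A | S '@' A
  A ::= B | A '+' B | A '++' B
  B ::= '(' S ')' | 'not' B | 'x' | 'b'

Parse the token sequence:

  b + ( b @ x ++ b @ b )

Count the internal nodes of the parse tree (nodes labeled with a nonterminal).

[S [A [A [B b]] + [B ( [S [S [S [A [B b]]] @ [A [A [B x]] ++ [B b]]] @ [A [B b]]] )]]]

16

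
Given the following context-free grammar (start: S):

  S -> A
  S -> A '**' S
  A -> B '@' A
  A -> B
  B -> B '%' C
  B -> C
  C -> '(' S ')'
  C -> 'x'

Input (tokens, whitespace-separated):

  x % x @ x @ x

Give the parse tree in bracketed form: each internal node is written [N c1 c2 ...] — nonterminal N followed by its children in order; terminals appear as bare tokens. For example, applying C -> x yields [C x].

[S [A [B [B [C x]] % [C x]] @ [A [B [C x]] @ [A [B [C x]]]]]]

S
A
B @ A
B % C @ A
C % C @ A
x % C @ A
x % x @ A
x % x @ B @ A
x % x @ C @ A
x % x @ x @ A
x % x @ x @ B
x % x @ x @ C
x % x @ x @ x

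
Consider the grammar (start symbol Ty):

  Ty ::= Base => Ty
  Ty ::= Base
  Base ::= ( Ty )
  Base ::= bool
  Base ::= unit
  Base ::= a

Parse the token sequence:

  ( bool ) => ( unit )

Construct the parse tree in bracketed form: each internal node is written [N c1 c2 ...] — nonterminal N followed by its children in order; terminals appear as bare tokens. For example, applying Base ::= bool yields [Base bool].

[Ty [Base ( [Ty [Base bool]] )] => [Ty [Base ( [Ty [Base unit]] )]]]

Ty
Base => Ty
( Ty ) => Ty
( Base ) => Ty
( bool ) => Ty
( bool ) => Base
( bool ) => ( Ty )
( bool ) => ( Base )
( bool ) => ( unit )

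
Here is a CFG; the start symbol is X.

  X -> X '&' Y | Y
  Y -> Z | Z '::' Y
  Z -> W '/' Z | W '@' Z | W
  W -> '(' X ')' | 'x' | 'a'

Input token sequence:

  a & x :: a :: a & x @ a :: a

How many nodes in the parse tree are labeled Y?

6

[X [X [X [Y [Z [W a]]]] & [Y [Z [W x]] :: [Y [Z [W a]] :: [Y [Z [W a]]]]]] & [Y [Z [W x] @ [Z [W a]]] :: [Y [Z [W a]]]]]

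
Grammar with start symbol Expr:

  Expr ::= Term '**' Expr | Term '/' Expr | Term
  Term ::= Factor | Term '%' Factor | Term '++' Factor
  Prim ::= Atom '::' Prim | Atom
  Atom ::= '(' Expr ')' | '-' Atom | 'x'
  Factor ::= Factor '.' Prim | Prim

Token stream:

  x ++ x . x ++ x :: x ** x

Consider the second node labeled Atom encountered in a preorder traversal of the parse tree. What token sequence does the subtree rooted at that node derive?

[Expr [Term [Term [Term [Factor [Prim [Atom x]]]] ++ [Factor [Factor [Prim [Atom x]]] . [Prim [Atom x]]]] ++ [Factor [Prim [Atom x] :: [Prim [Atom x]]]]] ** [Expr [Term [Factor [Prim [Atom x]]]]]]

x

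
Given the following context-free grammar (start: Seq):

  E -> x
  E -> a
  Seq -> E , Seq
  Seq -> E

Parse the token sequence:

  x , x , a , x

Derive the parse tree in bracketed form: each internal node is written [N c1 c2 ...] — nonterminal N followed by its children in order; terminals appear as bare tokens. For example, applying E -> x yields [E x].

Seq
E , Seq
x , Seq
x , E , Seq
x , x , Seq
x , x , E , Seq
x , x , a , Seq
x , x , a , E
x , x , a , x

[Seq [E x] , [Seq [E x] , [Seq [E a] , [Seq [E x]]]]]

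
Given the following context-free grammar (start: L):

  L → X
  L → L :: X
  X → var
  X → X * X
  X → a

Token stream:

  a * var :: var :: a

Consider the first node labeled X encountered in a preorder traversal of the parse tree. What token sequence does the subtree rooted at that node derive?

[L [L [L [X [X a] * [X var]]] :: [X var]] :: [X a]]

a * var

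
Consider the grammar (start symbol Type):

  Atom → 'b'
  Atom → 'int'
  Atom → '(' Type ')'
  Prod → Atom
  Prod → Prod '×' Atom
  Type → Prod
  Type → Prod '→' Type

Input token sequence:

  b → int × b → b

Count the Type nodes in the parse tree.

[Type [Prod [Atom b]] → [Type [Prod [Prod [Atom int]] × [Atom b]] → [Type [Prod [Atom b]]]]]

3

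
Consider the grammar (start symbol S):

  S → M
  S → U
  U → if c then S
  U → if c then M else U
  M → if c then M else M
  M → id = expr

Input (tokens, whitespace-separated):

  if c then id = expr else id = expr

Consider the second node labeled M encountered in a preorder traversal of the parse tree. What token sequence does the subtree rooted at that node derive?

[S [M if c then [M id = expr] else [M id = expr]]]

id = expr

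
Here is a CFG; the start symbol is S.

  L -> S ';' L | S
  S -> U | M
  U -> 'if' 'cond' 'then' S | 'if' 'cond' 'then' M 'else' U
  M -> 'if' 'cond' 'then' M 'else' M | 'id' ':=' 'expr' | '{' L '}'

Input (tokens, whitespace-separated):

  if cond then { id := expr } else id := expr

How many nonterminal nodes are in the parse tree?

[S [M if cond then [M { [L [S [M id := expr]]] }] else [M id := expr]]]

7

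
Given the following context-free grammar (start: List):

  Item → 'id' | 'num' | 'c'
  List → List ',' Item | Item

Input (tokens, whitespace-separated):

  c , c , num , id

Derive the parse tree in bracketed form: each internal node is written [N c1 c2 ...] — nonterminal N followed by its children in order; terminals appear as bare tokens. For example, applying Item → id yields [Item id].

List
List , Item
List , Item , Item
List , Item , Item , Item
Item , Item , Item , Item
c , Item , Item , Item
c , c , Item , Item
c , c , num , Item
c , c , num , id

[List [List [List [List [Item c]] , [Item c]] , [Item num]] , [Item id]]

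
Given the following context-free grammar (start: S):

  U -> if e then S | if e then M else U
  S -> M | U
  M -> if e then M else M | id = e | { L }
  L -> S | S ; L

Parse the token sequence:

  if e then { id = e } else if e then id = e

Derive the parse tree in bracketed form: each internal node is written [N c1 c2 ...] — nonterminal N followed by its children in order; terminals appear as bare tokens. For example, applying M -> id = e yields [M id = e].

[S [U if e then [M { [L [S [M id = e]]] }] else [U if e then [S [M id = e]]]]]

S
U
if e then M else U
if e then { L } else U
if e then { S } else U
if e then { M } else U
if e then { id = e } else U
if e then { id = e } else if e then S
if e then { id = e } else if e then M
if e then { id = e } else if e then id = e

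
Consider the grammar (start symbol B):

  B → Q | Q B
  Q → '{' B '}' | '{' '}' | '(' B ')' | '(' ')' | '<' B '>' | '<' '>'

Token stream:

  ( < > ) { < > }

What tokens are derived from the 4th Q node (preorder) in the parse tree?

[B [Q ( [B [Q < >]] )] [B [Q { [B [Q < >]] }]]]

< >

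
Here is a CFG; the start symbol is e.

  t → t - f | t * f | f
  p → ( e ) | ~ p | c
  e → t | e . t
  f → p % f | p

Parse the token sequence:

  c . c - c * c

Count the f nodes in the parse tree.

[e [e [t [f [p c]]]] . [t [t [t [f [p c]]] - [f [p c]]] * [f [p c]]]]

4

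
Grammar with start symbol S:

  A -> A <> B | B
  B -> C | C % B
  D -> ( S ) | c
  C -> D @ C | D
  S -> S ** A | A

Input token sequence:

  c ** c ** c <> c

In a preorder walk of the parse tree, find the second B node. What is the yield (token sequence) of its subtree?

[S [S [S [A [B [C [D c]]]]] ** [A [B [C [D c]]]]] ** [A [A [B [C [D c]]]] <> [B [C [D c]]]]]

c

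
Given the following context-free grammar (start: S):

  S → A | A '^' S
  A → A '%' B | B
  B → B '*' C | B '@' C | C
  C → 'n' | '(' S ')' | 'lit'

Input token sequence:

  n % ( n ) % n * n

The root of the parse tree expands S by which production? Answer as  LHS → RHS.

S → A

[S [A [A [A [B [C n]]] % [B [C ( [S [A [B [C n]]]] )]]] % [B [B [C n]] * [C n]]]]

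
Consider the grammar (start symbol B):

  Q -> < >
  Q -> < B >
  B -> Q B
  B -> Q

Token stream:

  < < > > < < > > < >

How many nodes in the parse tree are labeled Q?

[B [Q < [B [Q < >]] >] [B [Q < [B [Q < >]] >] [B [Q < >]]]]

5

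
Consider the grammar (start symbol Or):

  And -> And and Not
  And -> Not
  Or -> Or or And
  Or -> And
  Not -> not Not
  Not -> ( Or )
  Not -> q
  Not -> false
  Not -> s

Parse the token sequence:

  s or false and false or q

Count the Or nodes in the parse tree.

[Or [Or [Or [And [Not s]]] or [And [And [Not false]] and [Not false]]] or [And [Not q]]]

3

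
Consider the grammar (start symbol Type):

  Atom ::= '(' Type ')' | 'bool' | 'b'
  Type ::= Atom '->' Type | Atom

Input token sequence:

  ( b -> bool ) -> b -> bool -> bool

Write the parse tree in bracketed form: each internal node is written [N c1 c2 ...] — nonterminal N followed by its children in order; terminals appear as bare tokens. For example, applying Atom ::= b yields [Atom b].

Type
Atom -> Type
( Type ) -> Type
( Atom -> Type ) -> Type
( b -> Type ) -> Type
( b -> Atom ) -> Type
( b -> bool ) -> Type
( b -> bool ) -> Atom -> Type
( b -> bool ) -> b -> Type
( b -> bool ) -> b -> Atom -> Type
( b -> bool ) -> b -> bool -> Type
( b -> bool ) -> b -> bool -> Atom
( b -> bool ) -> b -> bool -> bool

[Type [Atom ( [Type [Atom b] -> [Type [Atom bool]]] )] -> [Type [Atom b] -> [Type [Atom bool] -> [Type [Atom bool]]]]]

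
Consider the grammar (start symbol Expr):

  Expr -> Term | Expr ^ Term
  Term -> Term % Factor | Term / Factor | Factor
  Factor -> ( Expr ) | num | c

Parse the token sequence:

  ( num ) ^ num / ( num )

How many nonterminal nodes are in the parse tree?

14

[Expr [Expr [Term [Factor ( [Expr [Term [Factor num]]] )]]] ^ [Term [Term [Factor num]] / [Factor ( [Expr [Term [Factor num]]] )]]]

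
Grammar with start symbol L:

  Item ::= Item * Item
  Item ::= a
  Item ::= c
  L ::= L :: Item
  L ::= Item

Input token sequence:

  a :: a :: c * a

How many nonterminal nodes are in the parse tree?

8

[L [L [L [Item a]] :: [Item a]] :: [Item [Item c] * [Item a]]]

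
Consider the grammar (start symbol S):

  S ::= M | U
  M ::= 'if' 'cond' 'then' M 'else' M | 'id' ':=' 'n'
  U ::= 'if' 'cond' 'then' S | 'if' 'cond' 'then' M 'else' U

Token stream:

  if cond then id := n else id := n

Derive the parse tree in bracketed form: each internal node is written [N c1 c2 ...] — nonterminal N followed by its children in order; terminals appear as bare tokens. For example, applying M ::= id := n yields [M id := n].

[S [M if cond then [M id := n] else [M id := n]]]

S
M
if cond then M else M
if cond then id := n else M
if cond then id := n else id := n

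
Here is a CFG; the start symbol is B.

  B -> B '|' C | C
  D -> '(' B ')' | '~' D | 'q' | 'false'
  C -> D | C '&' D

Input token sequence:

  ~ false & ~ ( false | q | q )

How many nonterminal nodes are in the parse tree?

16

[B [C [C [D ~ [D false]]] & [D ~ [D ( [B [B [B [C [D false]]] | [C [D q]]] | [C [D q]]] )]]]]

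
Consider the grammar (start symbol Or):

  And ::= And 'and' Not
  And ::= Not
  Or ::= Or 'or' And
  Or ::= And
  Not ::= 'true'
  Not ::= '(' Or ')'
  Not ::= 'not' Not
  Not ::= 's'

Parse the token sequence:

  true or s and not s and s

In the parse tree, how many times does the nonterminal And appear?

4

[Or [Or [And [Not true]]] or [And [And [And [Not s]] and [Not not [Not s]]] and [Not s]]]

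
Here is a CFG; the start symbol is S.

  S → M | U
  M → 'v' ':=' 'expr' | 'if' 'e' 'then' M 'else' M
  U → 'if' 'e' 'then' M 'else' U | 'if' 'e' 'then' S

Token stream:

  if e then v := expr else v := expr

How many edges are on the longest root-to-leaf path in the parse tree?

3

[S [M if e then [M v := expr] else [M v := expr]]]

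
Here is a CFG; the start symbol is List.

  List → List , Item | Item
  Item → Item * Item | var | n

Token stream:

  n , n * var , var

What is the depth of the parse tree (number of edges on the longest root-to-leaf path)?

[List [List [List [Item n]] , [Item [Item n] * [Item var]]] , [Item var]]

4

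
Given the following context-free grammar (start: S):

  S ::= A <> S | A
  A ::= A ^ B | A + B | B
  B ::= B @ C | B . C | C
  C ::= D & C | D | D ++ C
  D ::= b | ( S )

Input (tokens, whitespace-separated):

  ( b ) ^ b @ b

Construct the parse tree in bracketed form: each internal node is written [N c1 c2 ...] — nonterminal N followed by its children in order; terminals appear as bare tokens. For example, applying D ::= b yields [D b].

[S [A [A [B [C [D ( [S [A [B [C [D b]]]]] )]]]] ^ [B [B [C [D b]]] @ [C [D b]]]]]

S
A
A ^ B
B ^ B
C ^ B
D ^ B
( S ) ^ B
( A ) ^ B
( B ) ^ B
( C ) ^ B
( D ) ^ B
( b ) ^ B
( b ) ^ B @ C
( b ) ^ C @ C
( b ) ^ D @ C
( b ) ^ b @ C
( b ) ^ b @ D
( b ) ^ b @ b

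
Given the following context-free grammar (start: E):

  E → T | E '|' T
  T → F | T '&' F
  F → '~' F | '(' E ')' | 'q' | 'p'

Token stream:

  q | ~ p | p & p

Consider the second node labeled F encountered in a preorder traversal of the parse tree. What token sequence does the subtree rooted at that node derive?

[E [E [E [T [F q]]] | [T [F ~ [F p]]]] | [T [T [F p]] & [F p]]]

~ p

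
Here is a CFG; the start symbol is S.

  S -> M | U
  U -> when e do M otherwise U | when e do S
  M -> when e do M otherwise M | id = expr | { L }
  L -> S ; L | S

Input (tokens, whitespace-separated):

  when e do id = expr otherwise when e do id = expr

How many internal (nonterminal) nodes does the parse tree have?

6

[S [U when e do [M id = expr] otherwise [U when e do [S [M id = expr]]]]]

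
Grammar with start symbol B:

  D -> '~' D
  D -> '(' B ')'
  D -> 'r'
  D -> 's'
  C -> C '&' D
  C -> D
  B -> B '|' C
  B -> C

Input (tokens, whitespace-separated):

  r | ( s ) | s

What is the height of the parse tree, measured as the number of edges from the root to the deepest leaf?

[B [B [B [C [D r]]] | [C [D ( [B [C [D s]]] )]]] | [C [D s]]]

7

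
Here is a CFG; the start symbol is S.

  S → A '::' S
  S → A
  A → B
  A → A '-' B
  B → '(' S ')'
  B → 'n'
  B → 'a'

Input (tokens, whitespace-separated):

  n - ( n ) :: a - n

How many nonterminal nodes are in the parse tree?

[S [A [A [B n]] - [B ( [S [A [B n]]] )]] :: [S [A [A [B a]] - [B n]]]]

13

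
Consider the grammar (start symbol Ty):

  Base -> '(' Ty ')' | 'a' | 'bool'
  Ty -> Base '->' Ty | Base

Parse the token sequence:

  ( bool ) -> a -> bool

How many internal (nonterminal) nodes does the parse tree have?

[Ty [Base ( [Ty [Base bool]] )] -> [Ty [Base a] -> [Ty [Base bool]]]]

8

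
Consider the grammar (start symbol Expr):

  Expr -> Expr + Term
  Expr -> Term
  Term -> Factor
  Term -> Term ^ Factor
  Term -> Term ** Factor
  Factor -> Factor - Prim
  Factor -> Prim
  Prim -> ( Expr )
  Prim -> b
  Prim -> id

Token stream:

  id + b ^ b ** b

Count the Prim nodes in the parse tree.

4

[Expr [Expr [Term [Factor [Prim id]]]] + [Term [Term [Term [Factor [Prim b]]] ^ [Factor [Prim b]]] ** [Factor [Prim b]]]]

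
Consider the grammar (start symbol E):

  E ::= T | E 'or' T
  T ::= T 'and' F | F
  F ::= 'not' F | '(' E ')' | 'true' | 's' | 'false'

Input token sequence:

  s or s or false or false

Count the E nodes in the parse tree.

4

[E [E [E [E [T [F s]]] or [T [F s]]] or [T [F false]]] or [T [F false]]]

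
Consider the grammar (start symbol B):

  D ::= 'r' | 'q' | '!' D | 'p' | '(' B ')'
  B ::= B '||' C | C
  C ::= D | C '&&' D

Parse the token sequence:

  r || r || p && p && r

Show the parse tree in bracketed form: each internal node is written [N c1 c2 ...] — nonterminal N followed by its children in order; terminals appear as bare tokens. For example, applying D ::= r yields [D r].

B
B || C
B || C || C
C || C || C
D || C || C
r || C || C
r || D || C
r || r || C
r || r || C && D
r || r || C && D && D
r || r || D && D && D
r || r || p && D && D
r || r || p && p && D
r || r || p && p && r

[B [B [B [C [D r]]] || [C [D r]]] || [C [C [C [D p]] && [D p]] && [D r]]]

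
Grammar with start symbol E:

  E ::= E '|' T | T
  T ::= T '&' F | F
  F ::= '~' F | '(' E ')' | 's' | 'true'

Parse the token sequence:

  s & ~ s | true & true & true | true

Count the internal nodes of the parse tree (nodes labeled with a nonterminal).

[E [E [E [T [T [F s]] & [F ~ [F s]]]] | [T [T [T [F true]] & [F true]] & [F true]]] | [T [F true]]]

16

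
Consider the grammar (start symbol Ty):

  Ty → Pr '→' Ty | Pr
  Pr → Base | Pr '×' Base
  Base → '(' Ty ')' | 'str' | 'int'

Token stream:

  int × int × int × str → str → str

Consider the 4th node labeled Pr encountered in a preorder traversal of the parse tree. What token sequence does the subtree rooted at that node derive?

[Ty [Pr [Pr [Pr [Pr [Base int]] × [Base int]] × [Base int]] × [Base str]] → [Ty [Pr [Base str]] → [Ty [Pr [Base str]]]]]

int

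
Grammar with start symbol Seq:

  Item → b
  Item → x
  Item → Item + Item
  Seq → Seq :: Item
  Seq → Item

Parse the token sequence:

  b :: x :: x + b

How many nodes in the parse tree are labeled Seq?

3

[Seq [Seq [Seq [Item b]] :: [Item x]] :: [Item [Item x] + [Item b]]]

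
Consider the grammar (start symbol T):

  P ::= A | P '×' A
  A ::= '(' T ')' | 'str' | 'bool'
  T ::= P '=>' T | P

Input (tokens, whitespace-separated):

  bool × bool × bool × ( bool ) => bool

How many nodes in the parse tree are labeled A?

[T [P [P [P [P [A bool]] × [A bool]] × [A bool]] × [A ( [T [P [A bool]]] )]] => [T [P [A bool]]]]

6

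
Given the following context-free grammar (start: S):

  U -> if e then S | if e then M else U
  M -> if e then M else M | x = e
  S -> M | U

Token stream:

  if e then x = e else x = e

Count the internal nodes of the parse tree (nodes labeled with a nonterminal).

[S [M if e then [M x = e] else [M x = e]]]

4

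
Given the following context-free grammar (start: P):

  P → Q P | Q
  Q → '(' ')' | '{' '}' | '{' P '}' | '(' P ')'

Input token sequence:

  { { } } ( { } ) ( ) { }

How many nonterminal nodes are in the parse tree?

12

[P [Q { [P [Q { }]] }] [P [Q ( [P [Q { }]] )] [P [Q ( )] [P [Q { }]]]]]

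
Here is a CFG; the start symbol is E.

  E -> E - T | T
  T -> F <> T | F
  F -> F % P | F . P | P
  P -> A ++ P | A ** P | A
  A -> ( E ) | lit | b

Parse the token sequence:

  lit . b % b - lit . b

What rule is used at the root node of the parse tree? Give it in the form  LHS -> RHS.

E -> E - T

[E [E [T [F [F [F [P [A lit]]] . [P [A b]]] % [P [A b]]]]] - [T [F [F [P [A lit]]] . [P [A b]]]]]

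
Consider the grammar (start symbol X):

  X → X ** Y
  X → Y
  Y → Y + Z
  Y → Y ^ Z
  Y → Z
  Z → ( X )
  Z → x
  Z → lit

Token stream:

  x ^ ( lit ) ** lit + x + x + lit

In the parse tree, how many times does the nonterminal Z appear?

7

[X [X [Y [Y [Z x]] ^ [Z ( [X [Y [Z lit]]] )]]] ** [Y [Y [Y [Y [Z lit]] + [Z x]] + [Z x]] + [Z lit]]]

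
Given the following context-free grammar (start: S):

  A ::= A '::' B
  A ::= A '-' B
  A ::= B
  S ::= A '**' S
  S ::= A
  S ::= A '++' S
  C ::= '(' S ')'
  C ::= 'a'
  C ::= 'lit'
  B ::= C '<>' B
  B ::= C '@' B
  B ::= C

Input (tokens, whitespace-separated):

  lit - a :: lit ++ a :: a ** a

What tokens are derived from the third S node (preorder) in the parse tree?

a

[S [A [A [A [B [C lit]]] - [B [C a]]] :: [B [C lit]]] ++ [S [A [A [B [C a]]] :: [B [C a]]] ** [S [A [B [C a]]]]]]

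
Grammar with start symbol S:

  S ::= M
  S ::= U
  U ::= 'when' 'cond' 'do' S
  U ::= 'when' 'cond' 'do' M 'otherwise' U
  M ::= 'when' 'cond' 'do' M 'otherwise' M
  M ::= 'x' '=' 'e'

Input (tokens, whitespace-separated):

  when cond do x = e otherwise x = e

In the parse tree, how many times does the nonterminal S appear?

[S [M when cond do [M x = e] otherwise [M x = e]]]

1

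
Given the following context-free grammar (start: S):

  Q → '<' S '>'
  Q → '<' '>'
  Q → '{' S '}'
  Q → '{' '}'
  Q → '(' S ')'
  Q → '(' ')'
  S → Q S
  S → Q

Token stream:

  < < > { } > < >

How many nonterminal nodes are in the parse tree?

[S [Q < [S [Q < >] [S [Q { }]]] >] [S [Q < >]]]

8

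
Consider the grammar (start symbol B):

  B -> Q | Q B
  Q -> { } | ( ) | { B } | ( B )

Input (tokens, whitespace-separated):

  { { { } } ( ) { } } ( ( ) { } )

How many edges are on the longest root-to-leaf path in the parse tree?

6

[B [Q { [B [Q { [B [Q { }]] }] [B [Q ( )] [B [Q { }]]]] }] [B [Q ( [B [Q ( )] [B [Q { }]]] )]]]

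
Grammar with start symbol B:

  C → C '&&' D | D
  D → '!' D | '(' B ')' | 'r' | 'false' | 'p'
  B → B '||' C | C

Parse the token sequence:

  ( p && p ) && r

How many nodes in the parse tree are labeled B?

2

[B [C [C [D ( [B [C [C [D p]] && [D p]]] )]] && [D r]]]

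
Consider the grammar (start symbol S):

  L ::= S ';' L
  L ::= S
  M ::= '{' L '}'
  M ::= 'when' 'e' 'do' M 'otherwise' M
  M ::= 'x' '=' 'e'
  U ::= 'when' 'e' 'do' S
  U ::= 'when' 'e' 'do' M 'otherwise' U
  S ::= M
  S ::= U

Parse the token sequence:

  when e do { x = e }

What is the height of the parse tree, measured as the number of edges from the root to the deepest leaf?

7

[S [U when e do [S [M { [L [S [M x = e]]] }]]]]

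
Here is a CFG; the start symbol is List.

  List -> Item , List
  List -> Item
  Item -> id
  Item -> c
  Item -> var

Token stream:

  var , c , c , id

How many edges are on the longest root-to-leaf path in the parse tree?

5

[List [Item var] , [List [Item c] , [List [Item c] , [List [Item id]]]]]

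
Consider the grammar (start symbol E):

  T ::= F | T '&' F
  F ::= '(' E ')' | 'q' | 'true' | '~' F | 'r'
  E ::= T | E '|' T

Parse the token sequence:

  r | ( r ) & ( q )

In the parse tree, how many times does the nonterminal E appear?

4

[E [E [T [F r]]] | [T [T [F ( [E [T [F r]]] )]] & [F ( [E [T [F q]]] )]]]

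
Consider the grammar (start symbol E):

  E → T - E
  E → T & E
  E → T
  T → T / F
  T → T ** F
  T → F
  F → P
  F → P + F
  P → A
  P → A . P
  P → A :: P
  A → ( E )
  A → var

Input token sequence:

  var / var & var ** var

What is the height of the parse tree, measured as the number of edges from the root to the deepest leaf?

[E [T [T [F [P [A var]]]] / [F [P [A var]]]] & [E [T [T [F [P [A var]]]] ** [F [P [A var]]]]]]

7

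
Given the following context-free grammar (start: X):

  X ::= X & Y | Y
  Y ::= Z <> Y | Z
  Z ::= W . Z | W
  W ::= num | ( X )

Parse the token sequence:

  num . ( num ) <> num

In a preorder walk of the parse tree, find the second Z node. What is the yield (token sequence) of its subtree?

[X [Y [Z [W num] . [Z [W ( [X [Y [Z [W num]]]] )]]] <> [Y [Z [W num]]]]]

( num )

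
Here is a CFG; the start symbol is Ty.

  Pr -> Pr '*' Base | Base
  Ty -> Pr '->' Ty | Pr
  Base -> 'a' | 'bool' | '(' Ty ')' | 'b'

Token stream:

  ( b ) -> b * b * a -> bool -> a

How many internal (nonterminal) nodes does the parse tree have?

[Ty [Pr [Base ( [Ty [Pr [Base b]]] )]] -> [Ty [Pr [Pr [Pr [Base b]] * [Base b]] * [Base a]] -> [Ty [Pr [Base bool]] -> [Ty [Pr [Base a]]]]]]

19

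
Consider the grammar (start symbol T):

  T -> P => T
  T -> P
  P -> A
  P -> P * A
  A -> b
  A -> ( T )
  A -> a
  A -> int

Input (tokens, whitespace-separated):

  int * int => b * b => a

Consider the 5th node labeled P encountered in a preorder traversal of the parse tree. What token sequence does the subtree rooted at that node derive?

a

[T [P [P [A int]] * [A int]] => [T [P [P [A b]] * [A b]] => [T [P [A a]]]]]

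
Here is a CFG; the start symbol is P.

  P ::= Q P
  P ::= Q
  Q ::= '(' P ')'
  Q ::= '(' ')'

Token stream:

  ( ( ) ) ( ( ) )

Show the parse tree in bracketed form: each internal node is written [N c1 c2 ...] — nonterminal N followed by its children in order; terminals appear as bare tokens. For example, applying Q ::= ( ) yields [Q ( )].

P
Q P
( P ) P
( Q ) P
( ( ) ) P
( ( ) ) Q
( ( ) ) ( P )
( ( ) ) ( Q )
( ( ) ) ( ( ) )

[P [Q ( [P [Q ( )]] )] [P [Q ( [P [Q ( )]] )]]]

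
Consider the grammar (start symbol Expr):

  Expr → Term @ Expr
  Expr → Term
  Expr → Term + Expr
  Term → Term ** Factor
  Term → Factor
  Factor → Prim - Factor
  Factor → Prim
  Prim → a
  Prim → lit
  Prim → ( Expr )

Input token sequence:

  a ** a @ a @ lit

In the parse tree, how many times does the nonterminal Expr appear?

[Expr [Term [Term [Factor [Prim a]]] ** [Factor [Prim a]]] @ [Expr [Term [Factor [Prim a]]] @ [Expr [Term [Factor [Prim lit]]]]]]

3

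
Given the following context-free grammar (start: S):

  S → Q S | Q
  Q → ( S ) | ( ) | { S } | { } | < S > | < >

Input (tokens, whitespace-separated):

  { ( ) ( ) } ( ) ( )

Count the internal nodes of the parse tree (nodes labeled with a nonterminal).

10

[S [Q { [S [Q ( )] [S [Q ( )]]] }] [S [Q ( )] [S [Q ( )]]]]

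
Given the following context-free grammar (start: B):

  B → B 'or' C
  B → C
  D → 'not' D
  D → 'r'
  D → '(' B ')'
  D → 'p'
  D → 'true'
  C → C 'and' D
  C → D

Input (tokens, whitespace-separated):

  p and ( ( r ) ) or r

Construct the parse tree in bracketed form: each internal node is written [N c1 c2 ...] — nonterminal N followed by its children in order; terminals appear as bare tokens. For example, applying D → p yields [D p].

[B [B [C [C [D p]] and [D ( [B [C [D ( [B [C [D r]]] )]]] )]]] or [C [D r]]]

B
B or C
C or C
C and D or C
D and D or C
p and D or C
p and ( B ) or C
p and ( C ) or C
p and ( D ) or C
p and ( ( B ) ) or C
p and ( ( C ) ) or C
p and ( ( D ) ) or C
p and ( ( r ) ) or C
p and ( ( r ) ) or D
p and ( ( r ) ) or r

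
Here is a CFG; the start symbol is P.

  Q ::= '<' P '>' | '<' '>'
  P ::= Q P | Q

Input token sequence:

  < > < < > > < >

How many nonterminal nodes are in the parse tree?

8

[P [Q < >] [P [Q < [P [Q < >]] >] [P [Q < >]]]]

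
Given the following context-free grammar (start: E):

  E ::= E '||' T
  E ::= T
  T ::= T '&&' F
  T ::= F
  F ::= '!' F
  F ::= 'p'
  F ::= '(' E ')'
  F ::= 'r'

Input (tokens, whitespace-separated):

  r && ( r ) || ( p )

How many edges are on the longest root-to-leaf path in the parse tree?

7

[E [E [T [T [F r]] && [F ( [E [T [F r]]] )]]] || [T [F ( [E [T [F p]]] )]]]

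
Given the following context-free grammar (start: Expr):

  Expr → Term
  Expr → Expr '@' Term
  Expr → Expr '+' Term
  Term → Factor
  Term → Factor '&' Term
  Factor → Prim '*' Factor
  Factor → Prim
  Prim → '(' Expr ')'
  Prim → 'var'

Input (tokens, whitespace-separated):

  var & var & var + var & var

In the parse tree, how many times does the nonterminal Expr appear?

2

[Expr [Expr [Term [Factor [Prim var]] & [Term [Factor [Prim var]] & [Term [Factor [Prim var]]]]]] + [Term [Factor [Prim var]] & [Term [Factor [Prim var]]]]]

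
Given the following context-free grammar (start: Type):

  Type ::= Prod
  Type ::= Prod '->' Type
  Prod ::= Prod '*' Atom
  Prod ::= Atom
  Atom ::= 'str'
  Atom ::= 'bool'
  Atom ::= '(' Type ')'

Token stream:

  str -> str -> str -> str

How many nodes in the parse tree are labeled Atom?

4

[Type [Prod [Atom str]] -> [Type [Prod [Atom str]] -> [Type [Prod [Atom str]] -> [Type [Prod [Atom str]]]]]]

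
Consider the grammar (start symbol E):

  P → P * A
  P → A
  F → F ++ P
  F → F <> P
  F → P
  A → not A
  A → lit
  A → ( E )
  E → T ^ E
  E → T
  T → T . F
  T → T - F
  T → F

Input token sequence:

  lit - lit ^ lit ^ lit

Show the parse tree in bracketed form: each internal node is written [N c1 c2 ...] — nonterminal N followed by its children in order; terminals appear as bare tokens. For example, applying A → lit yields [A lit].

[E [T [T [F [P [A lit]]]] - [F [P [A lit]]]] ^ [E [T [F [P [A lit]]]] ^ [E [T [F [P [A lit]]]]]]]

E
T ^ E
T - F ^ E
F - F ^ E
P - F ^ E
A - F ^ E
lit - F ^ E
lit - P ^ E
lit - A ^ E
lit - lit ^ E
lit - lit ^ T ^ E
lit - lit ^ F ^ E
lit - lit ^ P ^ E
lit - lit ^ A ^ E
lit - lit ^ lit ^ E
lit - lit ^ lit ^ T
lit - lit ^ lit ^ F
lit - lit ^ lit ^ P
lit - lit ^ lit ^ A
lit - lit ^ lit ^ lit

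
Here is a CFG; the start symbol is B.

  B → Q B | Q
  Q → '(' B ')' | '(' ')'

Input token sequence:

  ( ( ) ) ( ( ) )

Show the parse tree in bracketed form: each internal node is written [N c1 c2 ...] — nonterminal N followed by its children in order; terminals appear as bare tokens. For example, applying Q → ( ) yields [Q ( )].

[B [Q ( [B [Q ( )]] )] [B [Q ( [B [Q ( )]] )]]]

B
Q B
( B ) B
( Q ) B
( ( ) ) B
( ( ) ) Q
( ( ) ) ( B )
( ( ) ) ( Q )
( ( ) ) ( ( ) )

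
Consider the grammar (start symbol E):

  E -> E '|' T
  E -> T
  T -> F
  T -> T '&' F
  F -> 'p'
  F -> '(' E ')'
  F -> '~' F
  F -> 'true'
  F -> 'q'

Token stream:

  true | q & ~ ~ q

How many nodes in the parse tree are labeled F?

5

[E [E [T [F true]]] | [T [T [F q]] & [F ~ [F ~ [F q]]]]]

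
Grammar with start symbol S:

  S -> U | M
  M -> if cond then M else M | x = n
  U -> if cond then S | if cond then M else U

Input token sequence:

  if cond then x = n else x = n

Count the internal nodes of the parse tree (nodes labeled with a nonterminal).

[S [M if cond then [M x = n] else [M x = n]]]

4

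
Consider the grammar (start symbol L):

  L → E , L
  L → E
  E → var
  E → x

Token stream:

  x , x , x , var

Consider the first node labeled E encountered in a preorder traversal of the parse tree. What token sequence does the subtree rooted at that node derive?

[L [E x] , [L [E x] , [L [E x] , [L [E var]]]]]

x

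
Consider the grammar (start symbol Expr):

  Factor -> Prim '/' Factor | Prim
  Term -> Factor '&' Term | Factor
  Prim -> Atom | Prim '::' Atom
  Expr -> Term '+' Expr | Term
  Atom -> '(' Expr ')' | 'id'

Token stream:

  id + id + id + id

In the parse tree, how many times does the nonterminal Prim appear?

4

[Expr [Term [Factor [Prim [Atom id]]]] + [Expr [Term [Factor [Prim [Atom id]]]] + [Expr [Term [Factor [Prim [Atom id]]]] + [Expr [Term [Factor [Prim [Atom id]]]]]]]]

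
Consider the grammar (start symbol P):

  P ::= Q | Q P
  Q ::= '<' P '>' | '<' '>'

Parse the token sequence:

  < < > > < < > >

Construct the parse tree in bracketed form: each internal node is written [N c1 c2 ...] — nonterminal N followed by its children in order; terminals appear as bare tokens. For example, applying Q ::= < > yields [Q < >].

P
Q P
< P > P
< Q > P
< < > > P
< < > > Q
< < > > < P >
< < > > < Q >
< < > > < < > >

[P [Q < [P [Q < >]] >] [P [Q < [P [Q < >]] >]]]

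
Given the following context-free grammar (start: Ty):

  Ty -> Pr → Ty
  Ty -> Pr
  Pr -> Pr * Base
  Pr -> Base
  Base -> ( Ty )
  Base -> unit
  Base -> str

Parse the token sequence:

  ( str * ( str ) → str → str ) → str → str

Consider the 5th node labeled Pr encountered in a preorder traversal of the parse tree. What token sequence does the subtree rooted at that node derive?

str

[Ty [Pr [Base ( [Ty [Pr [Pr [Base str]] * [Base ( [Ty [Pr [Base str]]] )]] → [Ty [Pr [Base str]] → [Ty [Pr [Base str]]]]] )]] → [Ty [Pr [Base str]] → [Ty [Pr [Base str]]]]]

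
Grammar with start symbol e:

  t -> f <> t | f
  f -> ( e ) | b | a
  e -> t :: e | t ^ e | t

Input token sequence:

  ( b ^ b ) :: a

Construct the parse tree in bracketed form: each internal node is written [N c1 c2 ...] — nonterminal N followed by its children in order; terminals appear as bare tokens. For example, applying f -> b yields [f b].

e
t :: e
f :: e
( e ) :: e
( t ^ e ) :: e
( f ^ e ) :: e
( b ^ e ) :: e
( b ^ t ) :: e
( b ^ f ) :: e
( b ^ b ) :: e
( b ^ b ) :: t
( b ^ b ) :: f
( b ^ b ) :: a

[e [t [f ( [e [t [f b]] ^ [e [t [f b]]]] )]] :: [e [t [f a]]]]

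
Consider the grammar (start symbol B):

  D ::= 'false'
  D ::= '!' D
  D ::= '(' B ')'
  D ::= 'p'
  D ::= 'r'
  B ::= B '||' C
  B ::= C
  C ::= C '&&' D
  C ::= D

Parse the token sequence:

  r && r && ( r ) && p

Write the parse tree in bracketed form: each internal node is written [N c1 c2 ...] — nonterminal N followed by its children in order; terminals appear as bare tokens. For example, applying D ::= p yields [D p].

B
C
C && D
C && D && D
C && D && D && D
D && D && D && D
r && D && D && D
r && r && D && D
r && r && ( B ) && D
r && r && ( C ) && D
r && r && ( D ) && D
r && r && ( r ) && D
r && r && ( r ) && p

[B [C [C [C [C [D r]] && [D r]] && [D ( [B [C [D r]]] )]] && [D p]]]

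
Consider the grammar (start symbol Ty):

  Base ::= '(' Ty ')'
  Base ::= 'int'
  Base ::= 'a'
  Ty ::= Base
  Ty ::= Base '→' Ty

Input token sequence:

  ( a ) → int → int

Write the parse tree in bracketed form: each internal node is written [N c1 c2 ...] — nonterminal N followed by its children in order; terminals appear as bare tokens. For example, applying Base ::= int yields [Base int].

[Ty [Base ( [Ty [Base a]] )] → [Ty [Base int] → [Ty [Base int]]]]

Ty
Base → Ty
( Ty ) → Ty
( Base ) → Ty
( a ) → Ty
( a ) → Base → Ty
( a ) → int → Ty
( a ) → int → Base
( a ) → int → int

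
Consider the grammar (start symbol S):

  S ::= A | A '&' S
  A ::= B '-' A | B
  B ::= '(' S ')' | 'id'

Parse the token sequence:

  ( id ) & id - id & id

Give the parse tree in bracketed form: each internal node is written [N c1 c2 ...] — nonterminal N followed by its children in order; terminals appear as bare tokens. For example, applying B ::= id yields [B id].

S
A & S
B & S
( S ) & S
( A ) & S
( B ) & S
( id ) & S
( id ) & A & S
( id ) & B - A & S
( id ) & id - A & S
( id ) & id - B & S
( id ) & id - id & S
( id ) & id - id & A
( id ) & id - id & B
( id ) & id - id & id

[S [A [B ( [S [A [B id]]] )]] & [S [A [B id] - [A [B id]]] & [S [A [B id]]]]]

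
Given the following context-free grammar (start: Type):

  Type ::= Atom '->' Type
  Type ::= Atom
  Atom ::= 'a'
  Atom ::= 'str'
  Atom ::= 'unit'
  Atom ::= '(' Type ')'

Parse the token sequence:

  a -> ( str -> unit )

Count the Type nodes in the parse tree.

[Type [Atom a] -> [Type [Atom ( [Type [Atom str] -> [Type [Atom unit]]] )]]]

4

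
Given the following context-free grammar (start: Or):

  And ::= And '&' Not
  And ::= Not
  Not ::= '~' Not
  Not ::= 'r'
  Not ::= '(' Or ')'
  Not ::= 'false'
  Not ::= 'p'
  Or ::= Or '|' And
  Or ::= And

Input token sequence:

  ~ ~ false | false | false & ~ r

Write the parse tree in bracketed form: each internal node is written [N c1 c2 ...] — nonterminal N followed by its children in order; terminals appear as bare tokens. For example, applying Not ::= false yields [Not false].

[Or [Or [Or [And [Not ~ [Not ~ [Not false]]]]] | [And [Not false]]] | [And [And [Not false]] & [Not ~ [Not r]]]]

Or
Or | And
Or | And | And
And | And | And
Not | And | And
~ Not | And | And
~ ~ Not | And | And
~ ~ false | And | And
~ ~ false | Not | And
~ ~ false | false | And
~ ~ false | false | And & Not
~ ~ false | false | Not & Not
~ ~ false | false | false & Not
~ ~ false | false | false & ~ Not
~ ~ false | false | false & ~ r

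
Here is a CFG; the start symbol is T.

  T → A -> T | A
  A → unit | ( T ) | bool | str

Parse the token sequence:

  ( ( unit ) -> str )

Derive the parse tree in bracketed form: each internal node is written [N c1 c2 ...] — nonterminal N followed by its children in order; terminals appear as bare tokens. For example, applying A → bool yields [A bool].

[T [A ( [T [A ( [T [A unit]] )] -> [T [A str]]] )]]

T
A
( T )
( A -> T )
( ( T ) -> T )
( ( A ) -> T )
( ( unit ) -> T )
( ( unit ) -> A )
( ( unit ) -> str )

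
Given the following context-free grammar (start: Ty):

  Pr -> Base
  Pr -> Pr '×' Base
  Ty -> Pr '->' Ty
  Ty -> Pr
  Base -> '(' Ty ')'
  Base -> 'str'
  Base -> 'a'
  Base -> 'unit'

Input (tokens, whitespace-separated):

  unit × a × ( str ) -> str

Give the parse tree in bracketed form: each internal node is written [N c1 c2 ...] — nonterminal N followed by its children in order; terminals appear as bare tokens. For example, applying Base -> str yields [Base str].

[Ty [Pr [Pr [Pr [Base unit]] × [Base a]] × [Base ( [Ty [Pr [Base str]]] )]] -> [Ty [Pr [Base str]]]]

Ty
Pr -> Ty
Pr × Base -> Ty
Pr × Base × Base -> Ty
Base × Base × Base -> Ty
unit × Base × Base -> Ty
unit × a × Base -> Ty
unit × a × ( Ty ) -> Ty
unit × a × ( Pr ) -> Ty
unit × a × ( Base ) -> Ty
unit × a × ( str ) -> Ty
unit × a × ( str ) -> Pr
unit × a × ( str ) -> Base
unit × a × ( str ) -> str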